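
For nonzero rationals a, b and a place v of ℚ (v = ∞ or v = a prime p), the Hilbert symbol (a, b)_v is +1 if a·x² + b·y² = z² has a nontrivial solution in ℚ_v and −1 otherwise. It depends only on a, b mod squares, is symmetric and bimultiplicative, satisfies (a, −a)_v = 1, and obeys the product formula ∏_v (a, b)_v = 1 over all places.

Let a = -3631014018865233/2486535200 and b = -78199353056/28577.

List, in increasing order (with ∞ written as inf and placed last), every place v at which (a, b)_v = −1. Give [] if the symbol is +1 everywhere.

Mod squares: a ≡ -7106, b ≡ -163438. Check v ∈ {∞, 2, 3, 5, 7, 11, 13, 17, 19, 23, 31, 41, 43}.
v=7: a=7^4·(≡6), b=7^0·(≡5) mod 7; (6|7)=-1, (5|7)=-1; (−1)^{4·0·3}·(-1)^0·(-1)^4 = +1.
v=13: a=13^2·(≡7), b=13^0·(≡11) mod 13; (7|13)=-1, (11|13)=-1; (−1)^{2·0·6}·(-1)^0·(-1)^2 = +1.
v=∞: -7106 < 0 and -163438 < 0  ⇒  (a,b)_∞ = -1.
v=19: a=19^1·(≡16), b=19^1·(≡9) mod 19; (16|19)=+1, (9|19)=+1; (−1)^{1·1·9}·(+1)^1·(+1)^1 = -1.
v=11: a=11^1·(≡5), b=11^1·(≡1) mod 11; (5|11)=+1, (1|11)=+1; (−1)^{1·1·5}·(+1)^1·(+1)^1 = -1.
v=41: a=41^-2·(≡13), b=41^-2·(≡24) mod 41; (13|41)=-1, (24|41)=-1; (−1)^{-2·-2·20}·(-1)^-2·(-1)^-2 = +1.
v=31: a=31^0·(≡17), b=31^2·(≡7) mod 31; (17|31)=-1, (7|31)=+1; (−1)^{0·2·15}·(-1)^2·(+1)^0 = +1.
v=43: a=43^-2·(≡12), b=43^0·(≡19) mod 43; (12|43)=-1, (19|43)=-1; (−1)^{-2·0·21}·(-1)^0·(-1)^-2 = +1.
v=17: a=17^1·(≡5), b=17^-1·(≡4) mod 17; (5|17)=-1, (4|17)=+1; (−1)^{1·-1·8}·(-1)^-1·(+1)^1 = -1.
v=5: a=5^-2·(≡4), b=5^0·(≡2) mod 5; (4|5)=+1, (2|5)=-1; (−1)^{-2·0·2}·(+1)^0·(-1)^-2 = +1.
v=2: v_2(a)=-5, v_2(b)=5; units ≡ 7, 1 (mod 8); ε·ε+αω+βω = 1·0+-5·0+5·0 ≡ 0  ⇒  (a,b)_2 = +1.
v=3: a=3^2·(≡1), b=3^0·(≡2) mod 3; (1|3)=+1, (2|3)=-1; (−1)^{2·0·1}·(+1)^0·(-1)^2 = +1.
v=23: a=23^4·(≡1), b=23^3·(≡4) mod 23; (1|23)=+1, (4|23)=+1; (−1)^{4·3·11}·(+1)^3·(+1)^4 = +1.
Ram(-7106, -163438) = {11, 17, 19, ∞}; no ℚ_11-point on the conic.

[11, 17, 19, inf]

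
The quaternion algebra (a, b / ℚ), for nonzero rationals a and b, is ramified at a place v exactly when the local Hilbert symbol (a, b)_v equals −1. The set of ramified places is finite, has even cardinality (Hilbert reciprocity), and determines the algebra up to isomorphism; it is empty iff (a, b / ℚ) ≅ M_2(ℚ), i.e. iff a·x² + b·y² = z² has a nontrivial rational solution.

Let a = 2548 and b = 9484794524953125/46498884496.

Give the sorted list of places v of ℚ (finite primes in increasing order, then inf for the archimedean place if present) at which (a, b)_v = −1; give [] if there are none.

[7, 41]

Mod squares: a ≡ 13, b ≡ 209797. Check v ∈ {∞, 2, 3, 5, 7, 13, 17, 31, 37, 41, 43, 47}.
v=43: a=43^0·(≡11), b=43^1·(≡30) mod 43; (11|43)=+1, (30|43)=-1; (−1)^{0·1·21}·(+1)^1·(-1)^0 = +1.
v=31: a=31^0·(≡6), b=31^-2·(≡16) mod 31; (6|31)=-1, (16|31)=+1; (−1)^{0·-2·15}·(-1)^-2·(+1)^0 = +1.
v=2: v_2(a)=2, v_2(b)=-4; units ≡ 5, 5 (mod 8); ε·ε+αω+βω = 0·0+2·1+-4·1 ≡ 0  ⇒  (a,b)_2 = +1.
v=7: a=7^2·(≡3), b=7^3·(≡2) mod 7; (3|7)=-1, (2|7)=+1; (−1)^{2·3·3}·(-1)^3·(+1)^2 = -1.
v=17: a=17^0·(≡15), b=17^1·(≡9) mod 17; (15|17)=+1, (9|17)=+1; (−1)^{0·1·8}·(+1)^1·(+1)^0 = +1.
v=13: a=13^1·(≡1), b=13^0·(≡12) mod 13; (1|13)=+1, (12|13)=+1; (−1)^{1·0·6}·(+1)^0·(+1)^1 = +1.
v=3: a=3^0·(≡1), b=3^10·(≡1) mod 3; (1|3)=+1, (1|3)=+1; (−1)^{0·10·1}·(+1)^10·(+1)^0 = +1.
v=∞: 13 > 0 and 209797 > 0  ⇒  (a,b)_∞ = +1.
v=5: a=5^0·(≡3), b=5^6·(≡2) mod 5; (3|5)=-1, (2|5)=-1; (−1)^{0·6·2}·(-1)^6·(-1)^0 = +1.
v=47: a=47^0·(≡10), b=47^-2·(≡1) mod 47; (10|47)=-1, (1|47)=+1; (−1)^{0·-2·23}·(-1)^-2·(+1)^0 = +1.
v=37: a=37^0·(≡32), b=37^-2·(≡12) mod 37; (32|37)=-1, (12|37)=+1; (−1)^{0·-2·18}·(-1)^-2·(+1)^0 = +1.
v=41: a=41^0·(≡6), b=41^1·(≡37) mod 41; (6|41)=-1, (37|41)=+1; (−1)^{0·1·20}·(-1)^1·(+1)^0 = -1.
|Ram(13, 209797)| = 2, even; anisotropic at {7, 41}.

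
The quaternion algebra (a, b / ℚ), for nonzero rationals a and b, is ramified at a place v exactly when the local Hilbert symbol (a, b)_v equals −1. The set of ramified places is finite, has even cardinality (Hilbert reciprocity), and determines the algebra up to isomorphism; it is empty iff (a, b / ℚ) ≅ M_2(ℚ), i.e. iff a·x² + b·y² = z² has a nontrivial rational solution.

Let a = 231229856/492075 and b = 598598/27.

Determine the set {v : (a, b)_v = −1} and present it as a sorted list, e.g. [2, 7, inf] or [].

[3, 7]

(a, b) ≡ (1518, 10626) mod (ℚ^×)²; places V = {2, 3, 5, 7, 11, 13, 23, ∞}.
(a,b)_∞: sgn(1518)=+, sgn(10626)=+, so +1.
(a,b)_11: α=1, u≡6; β=1, v≡9 (mod 11); (6|11)=-1, (9|11)=+1; sign (−1)^1·-1^1·+1^1 = +1.
(a,b)_7: α=0, u≡6; β=1, v≡5 (mod 7); (6|7)=-1, (5|7)=-1; sign (−1)^0·-1^1·-1^0 = -1.
(a,b)_13: α=4, u≡3; β=2, v≡6 (mod 13); (3|13)=+1, (6|13)=-1; sign (−1)^0·+1^2·-1^4 = +1.
(a,b)_23: α=1, u≡15; β=1, v≡9 (mod 23); (15|23)=-1, (9|23)=+1; sign (−1)^1·-1^1·+1^1 = +1.
(a,b)_3: α=-9, u≡2; β=-3, v≡2 (mod 3); (2|3)=-1, (2|3)=-1; sign (−1)^1·-1^-3·-1^-9 = -1.
(a,b)_2: α=5, β=1; u≡7, v≡1 (mod 8); ε(u)ε(v)=1·0, αω(v)=5·0, βω(u)=1·0; sum ≡ 0  ⇒  +1.
(a,b)_5: α=-2, u≡2; β=0, v≡4 (mod 5); (2|5)=-1, (4|5)=+1; sign (−1)^0·-1^0·+1^-2 = +1.
Ram(1518, 10626) = {3, 7}; no ℚ_3-point on the conic.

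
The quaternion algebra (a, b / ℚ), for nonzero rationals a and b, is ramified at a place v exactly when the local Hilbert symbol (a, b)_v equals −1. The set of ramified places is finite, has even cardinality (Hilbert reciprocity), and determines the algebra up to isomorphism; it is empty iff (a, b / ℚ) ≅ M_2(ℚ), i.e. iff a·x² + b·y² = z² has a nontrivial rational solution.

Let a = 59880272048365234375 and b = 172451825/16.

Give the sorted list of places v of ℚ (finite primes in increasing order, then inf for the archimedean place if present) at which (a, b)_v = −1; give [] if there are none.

[5, 7]

Mod squares: a ≡ 7735, b ≡ 17. Check v ∈ {∞, 2, 5, 7, 13, 17}.
v=5: a=5^9·(≡3), b=5^2·(≡3) mod 5; (3|5)=-1, (3|5)=-1; (−1)^{9·2·2}·(-1)^2·(-1)^9 = -1.
v=2: v_2(a)=0, v_2(b)=-4; units ≡ 7, 1 (mod 8); ε·ε+αω+βω = 1·0+0·0+-4·0 ≡ 0  ⇒  (a,b)_2 = +1.
v=17: a=17^3·(≡16), b=17^1·(≡15) mod 17; (16|17)=+1, (15|17)=+1; (−1)^{3·1·8}·(+1)^1·(+1)^3 = +1.
v=7: a=7^5·(≡6), b=7^4·(≡6) mod 7; (6|7)=-1, (6|7)=-1; (−1)^{5·4·3}·(-1)^4·(-1)^5 = -1.
v=∞: 7735 > 0 and 17 > 0  ⇒  (a,b)_∞ = +1.
v=13: a=13^5·(≡10), b=13^2·(≡1) mod 13; (10|13)=+1, (1|13)=+1; (−1)^{5·2·6}·(+1)^2·(+1)^5 = +1.
|Ram(7735, 17)| = 2, even; anisotropic at {5, 7}.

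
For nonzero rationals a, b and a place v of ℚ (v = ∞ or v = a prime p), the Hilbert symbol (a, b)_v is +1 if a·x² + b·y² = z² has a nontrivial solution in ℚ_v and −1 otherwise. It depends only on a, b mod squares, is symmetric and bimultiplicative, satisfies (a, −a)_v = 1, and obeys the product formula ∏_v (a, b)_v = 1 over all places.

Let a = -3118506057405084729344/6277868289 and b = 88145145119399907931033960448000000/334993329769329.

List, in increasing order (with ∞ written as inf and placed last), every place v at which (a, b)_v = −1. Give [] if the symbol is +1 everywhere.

(a, b) ≡ (-1886, 533) mod (ℚ^×)²; places V = {2, 3, 5, 7, 11, 13, 19, 23, 31, 41, ∞}.
(a,b)_41: α=3, u≡21; β=5, v≡26 (mod 41); (21|41)=+1, (26|41)=-1; sign (−1)^0·+1^5·-1^3 = -1.
(a,b)_19: α=2, u≡10; β=0, v≡17 (mod 19); (10|19)=-1, (17|19)=+1; sign (−1)^0·-1^0·+1^2 = +1.
(a,b)_∞: sgn(-1886)=−, sgn(533)=+, so +1.
(a,b)_23: α=1, u≡11; β=2, v≡13 (mod 23); (11|23)=-1, (13|23)=+1; sign (−1)^0·-1^2·+1^1 = +1.
(a,b)_7: α=-8, u≡1; β=-10, v≡2 (mod 7); (1|7)=+1, (2|7)=+1; sign (−1)^0·+1^-10·+1^-8 = +1.
(a,b)_31: α=2, u≡14; β=4, v≡6 (mod 31); (14|31)=+1, (6|31)=-1; sign (−1)^0·+1^4·-1^2 = +1.
(a,b)_13: α=2, u≡10; β=5, v≡2 (mod 13); (10|13)=+1, (2|13)=-1; sign (−1)^0·+1^5·-1^2 = +1.
(a,b)_3: α=-2, u≡1; β=-4, v≡2 (mod 3); (1|3)=+1, (2|3)=-1; sign (−1)^0·+1^-4·-1^-2 = +1.
(a,b)_5: α=0, u≡4; β=6, v≡3 (mod 5); (4|5)=+1, (3|5)=-1; sign (−1)^0·+1^6·-1^0 = +1.
(a,b)_2: α=25, β=28; u≡1, v≡5 (mod 8); ε(u)ε(v)=0·0, αω(v)=25·1, βω(u)=28·0; sum ≡ 1  ⇒  -1.
(a,b)_11: α=-2, u≡7; β=-4, v≡5 (mod 11); (7|11)=-1, (5|11)=+1; sign (−1)^0·-1^-4·+1^-2 = +1.
|Ram(-1886, 533)| = 2, even; anisotropic at {2, 41}.

[2, 41]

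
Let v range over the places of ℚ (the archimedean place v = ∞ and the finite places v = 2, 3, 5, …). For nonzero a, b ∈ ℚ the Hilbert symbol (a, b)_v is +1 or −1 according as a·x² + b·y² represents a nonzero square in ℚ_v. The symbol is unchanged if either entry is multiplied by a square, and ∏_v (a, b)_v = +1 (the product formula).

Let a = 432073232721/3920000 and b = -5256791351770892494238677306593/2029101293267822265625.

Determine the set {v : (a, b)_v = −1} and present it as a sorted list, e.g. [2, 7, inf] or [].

[17, 19]

(a, b) ≡ (11362, -17) mod (ℚ^×)²; places V = {2, 3, 5, 7, 11, 13, 17, 19, 23, 41, ∞}.
(a,b)_11: α=0, u≡6; β=2, v≡1 (mod 11); (6|11)=-1, (1|11)=+1; sign (−1)^0·-1^2·+1^0 = +1.
(a,b)_13: α=1, u≡1; β=4, v≡9 (mod 13); (1|13)=+1, (9|13)=+1; sign (−1)^0·+1^4·+1^1 = +1.
(a,b)_3: α=6, u≡1; β=16, v≡1 (mod 3); (1|3)=+1, (1|3)=+1; sign (−1)^0·+1^16·+1^6 = +1.
(a,b)_19: α=3, u≡16; β=6, v≡8 (mod 19); (16|19)=+1, (8|19)=-1; sign (−1)^0·+1^6·-1^3 = -1.
(a,b)_17: α=2, u≡11; β=5, v≡13 (mod 17); (11|17)=-1, (13|17)=+1; sign (−1)^0·-1^5·+1^2 = -1.
(a,b)_23: α=1, u≡10; β=2, v≡4 (mod 23); (10|23)=-1, (4|23)=+1; sign (−1)^0·-1^2·+1^1 = +1.
(a,b)_∞: sgn(11362)=+, sgn(-17)=−, so +1.
(a,b)_2: α=-7, β=0; u≡1, v≡7 (mod 8); ε(u)ε(v)=0·1, αω(v)=-7·0, βω(u)=0·0; sum ≡ 0  ⇒  +1.
(a,b)_7: α=-2, u≡1; β=-6, v≡2 (mod 7); (1|7)=+1, (2|7)=+1; sign (−1)^0·+1^-6·+1^-2 = +1.
(a,b)_41: α=0, u≡5; β=-4, v≡34 (mod 41); (5|41)=+1, (34|41)=-1; sign (−1)^0·+1^-4·-1^0 = +1.
(a,b)_5: α=-4, u≡3; β=-14, v≡3 (mod 5); (3|5)=-1, (3|5)=-1; sign (−1)^0·-1^-14·-1^-4 = +1.
|Ram(11362, -17)| = 2, even; anisotropic at {17, 19}.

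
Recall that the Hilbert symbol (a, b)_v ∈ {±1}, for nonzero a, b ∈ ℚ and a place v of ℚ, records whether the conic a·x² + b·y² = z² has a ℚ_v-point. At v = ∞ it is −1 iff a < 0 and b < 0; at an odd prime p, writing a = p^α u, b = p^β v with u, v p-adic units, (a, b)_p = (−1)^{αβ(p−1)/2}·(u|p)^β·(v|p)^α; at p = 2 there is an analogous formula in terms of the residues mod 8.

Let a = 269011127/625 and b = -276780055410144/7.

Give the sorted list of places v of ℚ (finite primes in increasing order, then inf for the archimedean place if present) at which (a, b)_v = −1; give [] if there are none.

(a, b) ≡ (5490023, -66148082) mod (ℚ^×)²; places V = {2, 3, 5, 7, 11, 13, 19, 37, 41, 47, ∞}.
(a,b)_47: α=1, u≡2; β=1, v≡9 (mod 47); (2|47)=+1, (9|47)=+1; sign (−1)^1·+1^1·+1^1 = -1.
(a,b)_11: α=1, u≡3; β=3, v≡6 (mod 11); (3|11)=+1, (6|11)=-1; sign (−1)^1·+1^3·-1^1 = +1.
(a,b)_5: α=-4, u≡2; β=0, v≡3 (mod 5); (2|5)=-1, (3|5)=-1; sign (−1)^0·-1^0·-1^-4 = +1.
(a,b)_37: α=1, u≡10; β=1, v≡6 (mod 37); (10|37)=+1, (6|37)=-1; sign (−1)^0·+1^1·-1^1 = -1.
(a,b)_7: α=3, u≡1; β=-1, v≡1 (mod 7); (1|7)=+1, (1|7)=+1; sign (−1)^1·+1^-1·+1^3 = -1.
(a,b)_13: α=0, u≡8; β=1, v≡10 (mod 13); (8|13)=-1, (10|13)=+1; sign (−1)^0·-1^1·+1^0 = -1.
(a,b)_19: α=0, u≡6; β=1, v≡17 (mod 19); (6|19)=+1, (17|19)=+1; sign (−1)^0·+1^1·+1^0 = +1.
(a,b)_3: α=0, u≡2; β=2, v≡1 (mod 3); (2|3)=-1, (1|3)=+1; sign (−1)^0·-1^2·+1^0 = +1.
(a,b)_∞: sgn(5490023)=+, sgn(-66148082)=−, so +1.
(a,b)_2: α=0, β=5; u≡7, v≡7 (mod 8); ε(u)ε(v)=1·1, αω(v)=0·0, βω(u)=5·0; sum ≡ 1  ⇒  -1.
(a,b)_41: α=1, u≡14; β=2, v≡30 (mod 41); (14|41)=-1, (30|41)=-1; sign (−1)^0·-1^2·-1^1 = -1.
|Ram(5490023, -66148082)| = 6, even; anisotropic at {2, 7, 13, 37, 41, 47}.

[2, 7, 13, 37, 41, 47]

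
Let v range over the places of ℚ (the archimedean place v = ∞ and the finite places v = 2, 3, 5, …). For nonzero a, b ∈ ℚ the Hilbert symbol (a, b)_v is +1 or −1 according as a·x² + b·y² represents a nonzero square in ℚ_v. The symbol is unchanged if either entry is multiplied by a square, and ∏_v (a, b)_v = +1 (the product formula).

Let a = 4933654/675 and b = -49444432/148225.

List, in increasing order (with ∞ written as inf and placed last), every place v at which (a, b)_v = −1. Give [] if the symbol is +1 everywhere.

Mod squares: a ≡ 122322, b ≡ -37. Check v ∈ {∞, 2, 3, 5, 7, 11, 17, 19, 29, 37}.
v=5: a=5^-2·(≡2), b=5^-2·(≡2) mod 5; (2|5)=-1, (2|5)=-1; (−1)^{-2·-2·2}·(-1)^-2·(-1)^-2 = +1.
v=2: v_2(a)=1, v_2(b)=4; units ≡ 1, 3 (mod 8); ε·ε+αω+βω = 0·1+1·1+4·0 ≡ 1  ⇒  (a,b)_2 = -1.
v=3: a=3^-3·(≡1), b=3^0·(≡2) mod 3; (1|3)=+1, (2|3)=-1; (−1)^{-3·0·1}·(+1)^0·(-1)^-3 = -1.
v=29: a=29^1·(≡16), b=29^0·(≡27) mod 29; (16|29)=+1, (27|29)=-1; (−1)^{1·0·14}·(+1)^0·(-1)^1 = -1.
v=7: a=7^0·(≡4), b=7^-2·(≡5) mod 7; (4|7)=+1, (5|7)=-1; (−1)^{0·-2·3}·(+1)^-2·(-1)^0 = +1.
v=37: a=37^1·(≡24), b=37^1·(≡10) mod 37; (24|37)=-1, (10|37)=+1; (−1)^{1·1·18}·(-1)^1·(+1)^1 = -1.
v=11: a=11^2·(≡2), b=11^-2·(≡10) mod 11; (2|11)=-1, (10|11)=-1; (−1)^{2·-2·5}·(-1)^-2·(-1)^2 = +1.
v=17: a=17^0·(≡7), b=17^4·(≡10) mod 17; (7|17)=-1, (10|17)=-1; (−1)^{0·4·8}·(-1)^4·(-1)^0 = +1.
v=19: a=19^1·(≡5), b=19^0·(≡11) mod 19; (5|19)=+1, (11|19)=+1; (−1)^{1·0·9}·(+1)^0·(+1)^1 = +1.
v=∞: 122322 > 0 and -37 < 0  ⇒  (a,b)_∞ = +1.
(122322, -37 / ℚ) ramifies at {2, 3, 29, 37}: a division algebra.

[2, 3, 29, 37]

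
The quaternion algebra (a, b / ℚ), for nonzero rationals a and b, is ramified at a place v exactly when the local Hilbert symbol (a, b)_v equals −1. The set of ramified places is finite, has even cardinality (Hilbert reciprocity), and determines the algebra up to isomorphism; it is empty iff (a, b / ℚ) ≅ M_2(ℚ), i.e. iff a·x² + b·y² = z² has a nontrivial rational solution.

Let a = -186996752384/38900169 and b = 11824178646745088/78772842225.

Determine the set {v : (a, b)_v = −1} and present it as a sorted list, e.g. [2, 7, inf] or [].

Mod squares: a ≡ -494, b ≡ 2. Check v ∈ {∞, 2, 3, 5, 7, 11, 13, 19}.
v=2: v_2(a)=21, v_2(b)=29; units ≡ 1, 1 (mod 8); ε·ε+αω+βω = 0·0+21·0+29·0 ≡ 0  ⇒  (a,b)_2 = +1.
v=13: a=13^1·(≡10), b=13^2·(≡11) mod 13; (10|13)=+1, (11|13)=-1; (−1)^{1·2·6}·(+1)^2·(-1)^1 = -1.
v=3: a=3^-8·(≡1), b=3^-12·(≡2) mod 3; (1|3)=+1, (2|3)=-1; (−1)^{-8·-12·1}·(+1)^-12·(-1)^-8 = +1.
v=19: a=19^3·(≡8), b=19^4·(≡3) mod 19; (8|19)=-1, (3|19)=-1; (−1)^{3·4·9}·(-1)^4·(-1)^3 = -1.
v=∞: -494 < 0 and 2 > 0  ⇒  (a,b)_∞ = +1.
v=5: a=5^0·(≡4), b=5^-2·(≡2) mod 5; (4|5)=+1, (2|5)=-1; (−1)^{0·-2·2}·(+1)^-2·(-1)^0 = +1.
v=11: a=11^-2·(≡3), b=11^-2·(≡10) mod 11; (3|11)=+1, (10|11)=-1; (−1)^{-2·-2·5}·(+1)^-2·(-1)^-2 = +1.
v=7: a=7^-2·(≡5), b=7^-2·(≡1) mod 7; (5|7)=-1, (1|7)=+1; (−1)^{-2·-2·3}·(-1)^-2·(+1)^-2 = +1.
|Ram(-494, 2)| = 2, even; anisotropic at {13, 19}.

[13, 19]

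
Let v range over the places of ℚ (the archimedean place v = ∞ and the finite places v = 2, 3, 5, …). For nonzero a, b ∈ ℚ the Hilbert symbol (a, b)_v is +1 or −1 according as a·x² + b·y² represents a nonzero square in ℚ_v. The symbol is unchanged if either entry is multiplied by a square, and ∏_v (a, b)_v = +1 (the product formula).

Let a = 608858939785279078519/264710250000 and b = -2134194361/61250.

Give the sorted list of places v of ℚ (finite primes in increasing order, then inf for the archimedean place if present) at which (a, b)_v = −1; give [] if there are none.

Mod squares: a ≡ 22591, b ≡ -25256738. Check v ∈ {∞, 2, 3, 5, 7, 13, 19, 29, 41, 43}.
v=13: a=13^4·(≡10), b=13^3·(≡11) mod 13; (10|13)=+1, (11|13)=-1; (−1)^{4·3·6}·(+1)^3·(-1)^4 = +1.
v=19: a=19^3·(≡5), b=19^1·(≡15) mod 19; (5|19)=+1, (15|19)=-1; (−1)^{3·1·9}·(+1)^1·(-1)^3 = +1.
v=∞: 22591 > 0 and -25256738 < 0  ⇒  (a,b)_∞ = +1.
v=29: a=29^3·(≡7), b=29^1·(≡7) mod 29; (7|29)=+1, (7|29)=+1; (−1)^{3·1·14}·(+1)^1·(+1)^3 = +1.
v=41: a=41^3·(≡25), b=41^1·(≡11) mod 41; (25|41)=+1, (11|41)=-1; (−1)^{3·1·20}·(+1)^1·(-1)^3 = -1.
v=7: a=7^-6·(≡2), b=7^-2·(≡4) mod 7; (2|7)=+1, (4|7)=+1; (−1)^{-6·-2·3}·(+1)^-2·(+1)^-6 = +1.
v=2: v_2(a)=-4, v_2(b)=-1; units ≡ 7, 7 (mod 8); ε·ε+αω+βω = 1·1+-4·0+-1·0 ≡ 1  ⇒  (a,b)_2 = -1.
v=5: a=5^-6·(≡4), b=5^-4·(≡3) mod 5; (4|5)=+1, (3|5)=-1; (−1)^{-6·-4·2}·(+1)^-4·(-1)^-6 = +1.
v=43: a=43^2·(≡16), b=43^1·(≡6) mod 43; (16|43)=+1, (6|43)=+1; (−1)^{2·1·21}·(+1)^1·(+1)^2 = +1.
v=3: a=3^-2·(≡1), b=3^0·(≡1) mod 3; (1|3)=+1, (1|3)=+1; (−1)^{-2·0·1}·(+1)^0·(+1)^-2 = +1.
|Ram(22591, -25256738)| = 2, even; anisotropic at {2, 41}.

[2, 41]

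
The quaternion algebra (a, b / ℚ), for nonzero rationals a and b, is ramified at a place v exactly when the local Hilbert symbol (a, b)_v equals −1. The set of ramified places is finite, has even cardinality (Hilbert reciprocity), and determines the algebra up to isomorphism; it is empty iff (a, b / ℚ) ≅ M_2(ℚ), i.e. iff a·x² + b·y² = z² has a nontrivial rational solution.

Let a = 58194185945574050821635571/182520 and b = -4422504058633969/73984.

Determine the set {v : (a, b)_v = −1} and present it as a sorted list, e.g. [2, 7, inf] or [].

Mod squares: a ≡ 570, b ≡ -116809. Check v ∈ {∞, 2, 3, 5, 7, 11, 13, 17, 19, 37, 41}.
v=19: a=19^5·(≡7), b=19^4·(≡12) mod 19; (7|19)=+1, (12|19)=-1; (−1)^{5·4·9}·(+1)^4·(-1)^5 = -1.
v=37: a=37^2·(≡29), b=37^1·(≡12) mod 37; (29|37)=-1, (12|37)=+1; (−1)^{2·1·18}·(-1)^1·(+1)^2 = -1.
v=2: v_2(a)=-3, v_2(b)=-8; units ≡ 5, 7 (mod 8); ε·ε+αω+βω = 0·1+-3·0+-8·1 ≡ 0  ⇒  (a,b)_2 = +1.
v=5: a=5^-1·(≡4), b=5^0·(≡4) mod 5; (4|5)=+1, (4|5)=+1; (−1)^{-1·0·2}·(+1)^0·(+1)^-1 = +1.
v=∞: 570 > 0 and -116809 < 0  ⇒  (a,b)_∞ = +1.
v=7: a=7^8·(≡6), b=7^5·(≡4) mod 7; (6|7)=-1, (4|7)=+1; (−1)^{8·5·3}·(-1)^5·(+1)^8 = -1.
v=41: a=41^2·(≡37), b=41^1·(≡33) mod 41; (37|41)=+1, (33|41)=+1; (−1)^{2·1·20}·(+1)^1·(+1)^2 = +1.
v=17: a=17^0·(≡15), b=17^-2·(≡16) mod 17; (15|17)=+1, (16|17)=+1; (−1)^{0·-2·8}·(+1)^-2·(+1)^0 = +1.
v=13: a=13^-2·(≡8), b=13^0·(≡4) mod 13; (8|13)=-1, (4|13)=+1; (−1)^{-2·0·6}·(-1)^0·(+1)^-2 = +1.
v=3: a=3^-3·(≡1), b=3^0·(≡2) mod 3; (1|3)=+1, (2|3)=-1; (−1)^{-3·0·1}·(+1)^0·(-1)^-3 = -1.
v=11: a=11^6·(≡3), b=11^3·(≡2) mod 11; (3|11)=+1, (2|11)=-1; (−1)^{6·3·5}·(+1)^3·(-1)^6 = +1.
(570, -116809 / ℚ) ramifies at {3, 7, 19, 37}: a division algebra.

[3, 7, 19, 37]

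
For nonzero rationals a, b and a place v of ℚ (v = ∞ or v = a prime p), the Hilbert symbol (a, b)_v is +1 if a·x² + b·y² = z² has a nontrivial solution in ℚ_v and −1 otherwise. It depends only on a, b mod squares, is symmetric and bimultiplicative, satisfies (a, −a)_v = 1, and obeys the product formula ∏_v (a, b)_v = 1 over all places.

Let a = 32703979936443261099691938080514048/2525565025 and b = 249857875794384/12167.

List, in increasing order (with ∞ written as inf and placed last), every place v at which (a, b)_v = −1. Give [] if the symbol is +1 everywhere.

[13, 17]

(a, b) ≡ (140998, 9867) mod (ℚ^×)²; places V = {2, 3, 5, 11, 13, 17, 19, 23, 29, 43, ∞}.
(a,b)_11: α=5, u≡9; β=1, v≡7 (mod 11); (9|11)=+1, (7|11)=-1; sign (−1)^1·+1^1·-1^5 = +1.
(a,b)_13: α=3, u≡10; β=1, v≡6 (mod 13); (10|13)=+1, (6|13)=-1; sign (−1)^0·+1^1·-1^3 = -1.
(a,b)_23: α=-4, u≡9; β=-3, v≡15 (mod 23); (9|23)=+1, (15|23)=-1; sign (−1)^0·+1^-3·-1^-4 = +1.
(a,b)_∞: sgn(140998)=+, sgn(9867)=+, so +1.
(a,b)_17: α=5, u≡15; β=2, v≡14 (mod 17); (15|17)=+1, (14|17)=-1; sign (−1)^0·+1^2·-1^5 = -1.
(a,b)_19: α=-2, u≡8; β=0, v≡16 (mod 19); (8|19)=-1, (16|19)=+1; sign (−1)^0·-1^0·+1^-2 = +1.
(a,b)_43: α=0, u≡35; β=2, v≡39 (mod 43); (35|43)=+1, (39|43)=-1; sign (−1)^0·+1^2·-1^0 = +1.
(a,b)_29: α=5, u≡17; β=2, v≡20 (mod 29); (17|29)=-1, (20|29)=+1; sign (−1)^0·-1^2·+1^5 = +1.
(a,b)_3: α=18, u≡1; β=5, v≡1 (mod 3); (1|3)=+1, (1|3)=+1; sign (−1)^0·+1^5·+1^18 = +1.
(a,b)_2: α=13, β=4; u≡3, v≡3 (mod 8); ε(u)ε(v)=1·1, αω(v)=13·1, βω(u)=4·1; sum ≡ 0  ⇒  +1.
(a,b)_5: α=-2, u≡3; β=0, v≡2 (mod 5); (3|5)=-1, (2|5)=-1; sign (−1)^0·-1^0·-1^-2 = +1.
|Ram(140998, 9867)| = 2, even; anisotropic at {13, 17}.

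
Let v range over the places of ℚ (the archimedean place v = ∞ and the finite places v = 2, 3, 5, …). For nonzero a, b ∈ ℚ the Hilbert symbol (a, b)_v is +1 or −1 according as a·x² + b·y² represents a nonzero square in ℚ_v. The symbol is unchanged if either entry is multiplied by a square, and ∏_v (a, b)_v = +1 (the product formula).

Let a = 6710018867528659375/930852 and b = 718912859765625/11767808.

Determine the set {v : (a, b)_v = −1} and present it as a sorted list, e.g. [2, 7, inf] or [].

(a, b) ≡ (935, 2737) mod (ℚ^×)²; places V = {2, 3, 5, 7, 11, 13, 17, 23, ∞}.
(a,b)_11: α=3, u≡2; β=0, v≡1 (mod 11); (2|11)=-1, (1|11)=+1; sign (−1)^0·-1^0·+1^3 = +1.
(a,b)_∞: sgn(935)=+, sgn(2737)=+, so +1.
(a,b)_13: α=-2, u≡12; β=-2, v≡11 (mod 13); (12|13)=+1, (11|13)=-1; sign (−1)^0·+1^-2·-1^-2 = +1.
(a,b)_17: α=-1, u≡8; β=-1, v≡2 (mod 17); (8|17)=+1, (2|17)=+1; sign (−1)^0·+1^-1·+1^-1 = +1.
(a,b)_3: α=-4, u≡2; β=2, v≡1 (mod 3); (2|3)=-1, (1|3)=+1; sign (−1)^0·-1^2·+1^-4 = +1.
(a,b)_7: α=8, u≡1; β=5, v≡5 (mod 7); (1|7)=+1, (5|7)=-1; sign (−1)^0·+1^5·-1^8 = +1.
(a,b)_23: α=4, u≡19; β=3, v≡9 (mod 23); (19|23)=-1, (9|23)=+1; sign (−1)^0·-1^3·+1^4 = -1.
(a,b)_5: α=5, u≡3; β=8, v≡2 (mod 5); (3|5)=-1, (2|5)=-1; sign (−1)^0·-1^8·-1^5 = -1.
(a,b)_2: α=-2, β=-12; u≡7, v≡1 (mod 8); ε(u)ε(v)=1·0, αω(v)=-2·0, βω(u)=-12·0; sum ≡ 0  ⇒  +1.
(935, 2737 / ℚ) ramifies at {5, 23}: a division algebra.

[5, 23]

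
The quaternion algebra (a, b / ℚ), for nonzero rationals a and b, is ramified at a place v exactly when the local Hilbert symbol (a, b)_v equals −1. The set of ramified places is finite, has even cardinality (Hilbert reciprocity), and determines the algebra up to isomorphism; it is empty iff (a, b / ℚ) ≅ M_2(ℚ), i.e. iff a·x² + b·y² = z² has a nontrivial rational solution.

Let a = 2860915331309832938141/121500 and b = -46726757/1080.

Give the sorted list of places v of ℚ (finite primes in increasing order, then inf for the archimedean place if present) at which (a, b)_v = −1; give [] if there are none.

(a, b) ≡ (3315, -2310) mod (ℚ^×)²; places V = {2, 3, 5, 7, 11, 13, 17, 19, 41, ∞}.
(a,b)_41: α=4, u≡38; β=2, v≡3 (mod 41); (38|41)=-1, (3|41)=-1; sign (−1)^0·-1^2·-1^4 = +1.
(a,b)_2: α=-2, β=-3; u≡3, v≡5 (mod 8); ε(u)ε(v)=1·0, αω(v)=-2·1, βω(u)=-3·1; sum ≡ 1  ⇒  -1.
(a,b)_11: α=4, u≡3; β=1, v≡8 (mod 11); (3|11)=+1, (8|11)=-1; sign (−1)^0·+1^1·-1^4 = +1.
(a,b)_7: α=4, u≡4; β=1, v≡6 (mod 7); (4|7)=+1, (6|7)=-1; sign (−1)^0·+1^1·-1^4 = +1.
(a,b)_17: α=1, u≡1; β=0, v≡8 (mod 17); (1|17)=+1, (8|17)=+1; sign (−1)^0·+1^0·+1^1 = +1.
(a,b)_19: α=4, u≡7; β=2, v≡3 (mod 19); (7|19)=+1, (3|19)=-1; sign (−1)^0·+1^2·-1^4 = +1.
(a,b)_13: α=1, u≡2; β=0, v≡1 (mod 13); (2|13)=-1, (1|13)=+1; sign (−1)^0·-1^0·+1^1 = +1.
(a,b)_3: α=-5, u≡1; β=-3, v≡1 (mod 3); (1|3)=+1, (1|3)=+1; sign (−1)^1·+1^-3·+1^-5 = -1.
(a,b)_∞: sgn(3315)=+, sgn(-2310)=−, so +1.
(a,b)_5: α=-3, u≡3; β=-1, v≡3 (mod 5); (3|5)=-1, (3|5)=-1; sign (−1)^0·-1^-1·-1^-3 = +1.
Ram(3315, -2310) = {2, 3}; no ℚ_2-point on the conic.

[2, 3]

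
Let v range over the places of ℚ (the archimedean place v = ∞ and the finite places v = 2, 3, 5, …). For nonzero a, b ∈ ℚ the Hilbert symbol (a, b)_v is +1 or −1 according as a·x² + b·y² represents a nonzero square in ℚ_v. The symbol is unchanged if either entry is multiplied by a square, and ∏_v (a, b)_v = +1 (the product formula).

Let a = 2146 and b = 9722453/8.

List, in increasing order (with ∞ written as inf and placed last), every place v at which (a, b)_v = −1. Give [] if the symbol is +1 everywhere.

(a, b) ≡ (2146, 19444906) mod (ℚ^×)²; places V = {2, 13, 17, 29, 37, 41, ∞}.
(a,b)_29: α=1, u≡16; β=1, v≡13 (mod 29); (16|29)=+1, (13|29)=+1; sign (−1)^0·+1^1·+1^1 = +1.
(a,b)_∞: sgn(2146)=+, sgn(19444906)=+, so +1.
(a,b)_17: α=0, u≡4; β=1, v≡10 (mod 17); (4|17)=+1, (10|17)=-1; sign (−1)^0·+1^1·-1^0 = +1.
(a,b)_2: α=1, β=-3; u≡1, v≡5 (mod 8); ε(u)ε(v)=0·0, αω(v)=1·1, βω(u)=-3·0; sum ≡ 1  ⇒  -1.
(a,b)_13: α=0, u≡1; β=1, v≡7 (mod 13); (1|13)=+1, (7|13)=-1; sign (−1)^0·+1^1·-1^0 = +1.
(a,b)_37: α=1, u≡21; β=1, v≡4 (mod 37); (21|37)=+1, (4|37)=+1; sign (−1)^0·+1^1·+1^1 = +1.
(a,b)_41: α=0, u≡14; β=1, v≡14 (mod 41); (14|41)=-1, (14|41)=-1; sign (−1)^0·-1^1·-1^0 = -1.
(2146, 19444906 / ℚ) ramifies at {2, 41}: a division algebra.

[2, 41]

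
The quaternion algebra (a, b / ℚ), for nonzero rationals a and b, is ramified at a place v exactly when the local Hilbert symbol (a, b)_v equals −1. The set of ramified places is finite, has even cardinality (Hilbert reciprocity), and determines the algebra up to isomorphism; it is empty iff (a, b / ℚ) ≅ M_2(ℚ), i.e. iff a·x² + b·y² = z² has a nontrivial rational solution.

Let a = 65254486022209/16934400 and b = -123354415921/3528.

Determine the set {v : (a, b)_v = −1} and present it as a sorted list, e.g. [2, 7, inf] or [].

Mod squares: a ≡ 3045174, b ≡ -1015058. Check v ∈ {∞, 2, 3, 5, 7, 11, 17, 23, 29, 37, 43}.
v=5: a=5^-2·(≡4), b=5^0·(≡3) mod 5; (4|5)=+1, (3|5)=-1; (−1)^{-2·0·2}·(+1)^0·(-1)^-2 = +1.
v=∞: 3045174 > 0 and -1015058 < 0  ⇒  (a,b)_∞ = +1.
v=2: v_2(a)=-9, v_2(b)=-3; units ≡ 3, 7 (mod 8); ε·ε+αω+βω = 1·1+-9·0+-3·1 ≡ 0  ⇒  (a,b)_2 = +1.
v=43: a=43^1·(≡6), b=43^1·(≡14) mod 43; (6|43)=+1, (14|43)=+1; (−1)^{1·1·21}·(+1)^1·(+1)^1 = -1.
v=11: a=11^1·(≡2), b=11^1·(≡3) mod 11; (2|11)=-1, (3|11)=+1; (−1)^{1·1·5}·(-1)^1·(+1)^1 = +1.
v=23: a=23^2·(≡7), b=23^0·(≡3) mod 23; (7|23)=-1, (3|23)=+1; (−1)^{2·0·11}·(-1)^0·(+1)^2 = +1.
v=37: a=37^1·(≡8), b=37^1·(≡14) mod 37; (8|37)=-1, (14|37)=-1; (−1)^{1·1·18}·(-1)^1·(-1)^1 = +1.
v=29: a=29^3·(≡8), b=29^3·(≡16) mod 29; (8|29)=-1, (16|29)=+1; (−1)^{3·3·14}·(-1)^3·(+1)^3 = -1.
v=17: a=17^2·(≡2), b=17^2·(≡11) mod 17; (2|17)=+1, (11|17)=-1; (−1)^{2·2·8}·(+1)^2·(-1)^2 = +1.
v=3: a=3^-3·(≡2), b=3^-2·(≡1) mod 3; (2|3)=-1, (1|3)=+1; (−1)^{-3·-2·1}·(-1)^-2·(+1)^-3 = +1.
v=7: a=7^-2·(≡5), b=7^-2·(≡6) mod 7; (5|7)=-1, (6|7)=-1; (−1)^{-2·-2·3}·(-1)^-2·(-1)^-2 = +1.
(3045174, -1015058 / ℚ) ramifies at {29, 43}: a division algebra.

[29, 43]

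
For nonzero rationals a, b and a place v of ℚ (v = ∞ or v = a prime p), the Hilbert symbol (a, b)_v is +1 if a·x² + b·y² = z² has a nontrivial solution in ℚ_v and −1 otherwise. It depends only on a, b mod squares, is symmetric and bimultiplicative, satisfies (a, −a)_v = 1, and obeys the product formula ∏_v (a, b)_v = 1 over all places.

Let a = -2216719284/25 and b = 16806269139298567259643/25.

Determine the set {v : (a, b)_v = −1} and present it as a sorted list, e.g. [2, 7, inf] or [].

Mod squares: a ≡ -554179821, b ≡ 54723. Check v ∈ {∞, 2, 3, 5, 13, 17, 19, 29, 37, 41}.
v=2: v_2(a)=2, v_2(b)=0; units ≡ 3, 3 (mod 8); ε·ε+αω+βω = 1·1+2·1+0·1 ≡ 1  ⇒  (a,b)_2 = -1.
v=29: a=29^1·(≡12), b=29^3·(≡15) mod 29; (12|29)=-1, (15|29)=-1; (−1)^{1·3·14}·(-1)^3·(-1)^1 = +1.
v=41: a=41^1·(≡38), b=41^2·(≡26) mod 41; (38|41)=-1, (26|41)=-1; (−1)^{1·2·20}·(-1)^2·(-1)^1 = -1.
v=∞: -554179821 < 0 and 54723 > 0  ⇒  (a,b)_∞ = +1.
v=5: a=5^-2·(≡1), b=5^-2·(≡3) mod 5; (1|5)=+1, (3|5)=-1; (−1)^{-2·-2·2}·(+1)^-2·(-1)^-2 = +1.
v=3: a=3^1·(≡1), b=3^3·(≡1) mod 3; (1|3)=+1, (1|3)=+1; (−1)^{1·3·1}·(+1)^3·(+1)^1 = -1.
v=13: a=13^1·(≡2), b=13^2·(≡5) mod 13; (2|13)=-1, (5|13)=-1; (−1)^{1·2·6}·(-1)^2·(-1)^1 = -1.
v=17: a=17^1·(≡15), b=17^3·(≡12) mod 17; (15|17)=+1, (12|17)=-1; (−1)^{1·3·8}·(+1)^3·(-1)^1 = -1.
v=37: a=37^1·(≡16), b=37^3·(≡7) mod 37; (16|37)=+1, (7|37)=+1; (−1)^{1·3·18}·(+1)^3·(+1)^1 = +1.
v=19: a=19^1·(≡17), b=19^2·(≡14) mod 19; (17|19)=+1, (14|19)=-1; (−1)^{1·2·9}·(+1)^2·(-1)^1 = -1.
|Ram(-554179821, 54723)| = 6, even; anisotropic at {2, 3, 13, 17, 19, 41}.

[2, 3, 13, 17, 19, 41]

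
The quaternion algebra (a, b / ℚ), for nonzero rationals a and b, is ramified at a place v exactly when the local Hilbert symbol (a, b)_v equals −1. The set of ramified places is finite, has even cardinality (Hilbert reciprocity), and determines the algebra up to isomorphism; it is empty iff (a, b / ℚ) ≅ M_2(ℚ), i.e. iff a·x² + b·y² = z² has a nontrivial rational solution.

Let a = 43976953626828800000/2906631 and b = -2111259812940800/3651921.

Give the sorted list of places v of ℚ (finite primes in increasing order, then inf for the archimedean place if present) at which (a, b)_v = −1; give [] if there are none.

(a, b) ≡ (195, -323) mod (ℚ^×)²; places V = {2, 3, 5, 7, 13, 17, 19, 29, ∞}.
(a,b)_13: α=-3, u≡2; β=-2, v≡8 (mod 13); (2|13)=-1, (8|13)=-1; sign (−1)^0·-1^-2·-1^-3 = -1.
(a,b)_3: α=-3, u≡2; β=-2, v≡1 (mod 3); (2|3)=-1, (1|3)=+1; sign (−1)^0·-1^-2·+1^-3 = +1.
(a,b)_2: α=16, β=10; u≡3, v≡5 (mod 8); ε(u)ε(v)=1·0, αω(v)=16·1, βω(u)=10·1; sum ≡ 0  ⇒  +1.
(a,b)_19: α=2, u≡7; β=3, v≡12 (mod 19); (7|19)=+1, (12|19)=-1; sign (−1)^0·+1^3·-1^2 = +1.
(a,b)_7: α=-2, u≡3; β=-4, v≡5 (mod 7); (3|7)=-1, (5|7)=-1; sign (−1)^0·-1^-4·-1^-2 = +1.
(a,b)_29: α=6, u≡10; β=4, v≡5 (mod 29); (10|29)=-1, (5|29)=+1; sign (−1)^0·-1^4·+1^6 = +1.
(a,b)_∞: sgn(195)=+, sgn(-323)=−, so +1.
(a,b)_17: α=0, u≡2; β=1, v≡15 (mod 17); (2|17)=+1, (15|17)=+1; sign (−1)^0·+1^1·+1^0 = +1.
(a,b)_5: α=5, u≡1; β=2, v≡3 (mod 5); (1|5)=+1, (3|5)=-1; sign (−1)^0·+1^2·-1^5 = -1.
Ram(195, -323) = {5, 13}; no ℚ_5-point on the conic.

[5, 13]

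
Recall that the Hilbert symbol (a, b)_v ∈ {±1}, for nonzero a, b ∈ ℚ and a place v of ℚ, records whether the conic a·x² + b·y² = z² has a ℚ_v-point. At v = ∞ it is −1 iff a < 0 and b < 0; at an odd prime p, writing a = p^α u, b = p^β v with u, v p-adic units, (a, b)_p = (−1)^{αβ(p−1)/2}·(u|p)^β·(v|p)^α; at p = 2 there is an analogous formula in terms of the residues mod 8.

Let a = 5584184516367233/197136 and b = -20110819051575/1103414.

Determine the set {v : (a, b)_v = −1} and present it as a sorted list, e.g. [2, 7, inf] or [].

Mod squares: a ≡ 17, b ≡ -5642. Check v ∈ {∞, 2, 3, 5, 7, 13, 17, 23, 31, 37}.
v=3: a=3^-2·(≡2), b=3^2·(≡1) mod 3; (2|3)=-1, (1|3)=+1; (−1)^{-2·2·1}·(-1)^2·(+1)^-2 = +1.
v=17: a=17^9·(≡4), b=17^6·(≡1) mod 17; (4|17)=+1, (1|17)=+1; (−1)^{9·6·8}·(+1)^6·(+1)^9 = +1.
v=13: a=13^0·(≡9), b=13^-1·(≡8) mod 13; (9|13)=+1, (8|13)=-1; (−1)^{0·-1·6}·(+1)^-1·(-1)^0 = +1.
v=5: a=5^0·(≡3), b=5^2·(≡3) mod 5; (3|5)=-1, (3|5)=-1; (−1)^{0·2·2}·(-1)^2·(-1)^0 = +1.
v=∞: 17 > 0 and -5642 < 0  ⇒  (a,b)_∞ = +1.
v=31: a=31^2·(≡3), b=31^-1·(≡16) mod 31; (3|31)=-1, (16|31)=+1; (−1)^{2·-1·15}·(-1)^-1·(+1)^2 = -1.
v=37: a=37^-2·(≡18), b=37^-2·(≡35) mod 37; (18|37)=-1, (35|37)=-1; (−1)^{-2·-2·18}·(-1)^-2·(-1)^-2 = +1.
v=23: a=23^0·(≡11), b=23^2·(≡12) mod 23; (11|23)=-1, (12|23)=+1; (−1)^{0·2·11}·(-1)^2·(+1)^0 = +1.
v=2: v_2(a)=-4, v_2(b)=-1; units ≡ 1, 3 (mod 8); ε·ε+αω+βω = 0·1+-4·1+-1·0 ≡ 0  ⇒  (a,b)_2 = +1.
v=7: a=7^2·(≡6), b=7^1·(≡6) mod 7; (6|7)=-1, (6|7)=-1; (−1)^{2·1·3}·(-1)^1·(-1)^2 = -1.
Ram(17, -5642) = {7, 31}; no ℚ_7-point on the conic.

[7, 31]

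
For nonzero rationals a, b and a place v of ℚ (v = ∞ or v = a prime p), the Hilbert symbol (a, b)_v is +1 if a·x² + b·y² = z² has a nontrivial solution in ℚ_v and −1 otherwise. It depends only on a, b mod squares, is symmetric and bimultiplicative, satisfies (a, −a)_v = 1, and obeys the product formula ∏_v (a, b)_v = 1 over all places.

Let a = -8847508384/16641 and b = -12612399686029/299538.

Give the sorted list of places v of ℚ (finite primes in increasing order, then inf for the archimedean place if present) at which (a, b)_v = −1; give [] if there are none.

[2, 11, 13, 19, 29, inf]

(a, b) ≡ (-5434, -12122) mod (ℚ^×)²; places V = {2, 3, 11, 13, 19, 29, 43, ∞}.
(a,b)_2: α=5, β=-1; u≡3, v≡3 (mod 8); ε(u)ε(v)=1·1, αω(v)=5·1, βω(u)=-1·1; sum ≡ 1  ⇒  -1.
(a,b)_43: α=-2, u≡29; β=-2, v≡10 (mod 43); (29|43)=-1, (10|43)=+1; sign (−1)^0·-1^-2·+1^-2 = +1.
(a,b)_13: α=1, u≡5; β=2, v≡2 (mod 13); (5|13)=-1, (2|13)=-1; sign (−1)^0·-1^2·-1^1 = -1.
(a,b)_3: α=-2, u≡2; β=-4, v≡1 (mod 3); (2|3)=-1, (1|3)=+1; sign (−1)^0·-1^-4·+1^-2 = +1.
(a,b)_29: α=2, u≡2; β=3, v≡11 (mod 29); (2|29)=-1, (11|29)=-1; sign (−1)^0·-1^3·-1^2 = -1.
(a,b)_19: α=1, u≡3; β=1, v≡18 (mod 19); (3|19)=-1, (18|19)=-1; sign (−1)^1·-1^1·-1^1 = -1.
(a,b)_11: α=3, u≡4; β=5, v≡3 (mod 11); (4|11)=+1, (3|11)=+1; sign (−1)^1·+1^5·+1^3 = -1.
(a,b)_∞: sgn(-5434)=−, sgn(-12122)=−, so -1.
|Ram(-5434, -12122)| = 6, even; anisotropic at {2, 11, 13, 19, 29, ∞}.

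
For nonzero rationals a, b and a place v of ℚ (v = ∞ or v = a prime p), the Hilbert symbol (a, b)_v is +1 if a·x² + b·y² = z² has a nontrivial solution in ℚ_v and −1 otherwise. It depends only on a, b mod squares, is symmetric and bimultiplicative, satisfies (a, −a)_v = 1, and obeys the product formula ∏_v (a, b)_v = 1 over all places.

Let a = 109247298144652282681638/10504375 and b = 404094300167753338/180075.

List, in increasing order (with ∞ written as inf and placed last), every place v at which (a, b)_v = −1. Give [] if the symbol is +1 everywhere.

(a, b) ≡ (149226, 2046) mod (ℚ^×)²; places V = {2, 3, 5, 7, 11, 13, 17, 19, 31, ∞}.
(a,b)_7: α=-5, u≡6; β=-4, v≡2 (mod 7); (6|7)=-1, (2|7)=+1; sign (−1)^0·-1^-4·+1^-5 = +1.
(a,b)_19: α=3, u≡11; β=2, v≡18 (mod 19); (11|19)=+1, (18|19)=-1; sign (−1)^0·+1^2·-1^3 = -1.
(a,b)_3: α=3, u≡2; β=-1, v≡1 (mod 3); (2|3)=-1, (1|3)=+1; sign (−1)^1·-1^-1·+1^3 = +1.
(a,b)_∞: sgn(149226)=+, sgn(2046)=+, so +1.
(a,b)_11: α=3, u≡5; β=3, v≡6 (mod 11); (5|11)=+1, (6|11)=-1; sign (−1)^1·+1^3·-1^3 = +1.
(a,b)_2: α=1, β=1; u≡5, v≡7 (mod 8); ε(u)ε(v)=0·1, αω(v)=1·0, βω(u)=1·1; sum ≡ 1  ⇒  -1.
(a,b)_13: α=2, u≡3; β=2, v≡2 (mod 13); (3|13)=+1, (2|13)=-1; sign (−1)^0·+1^2·-1^2 = +1.
(a,b)_17: α=5, u≡3; β=4, v≡7 (mod 17); (3|17)=-1, (7|17)=-1; sign (−1)^0·-1^4·-1^5 = -1.
(a,b)_31: α=4, u≡26; β=3, v≡7 (mod 31); (26|31)=-1, (7|31)=+1; sign (−1)^0·-1^3·+1^4 = -1.
(a,b)_5: α=-4, u≡4; β=-2, v≡1 (mod 5); (4|5)=+1, (1|5)=+1; sign (−1)^0·+1^-2·+1^-4 = +1.
(149226, 2046 / ℚ) ramifies at {2, 17, 19, 31}: a division algebra.

[2, 17, 19, 31]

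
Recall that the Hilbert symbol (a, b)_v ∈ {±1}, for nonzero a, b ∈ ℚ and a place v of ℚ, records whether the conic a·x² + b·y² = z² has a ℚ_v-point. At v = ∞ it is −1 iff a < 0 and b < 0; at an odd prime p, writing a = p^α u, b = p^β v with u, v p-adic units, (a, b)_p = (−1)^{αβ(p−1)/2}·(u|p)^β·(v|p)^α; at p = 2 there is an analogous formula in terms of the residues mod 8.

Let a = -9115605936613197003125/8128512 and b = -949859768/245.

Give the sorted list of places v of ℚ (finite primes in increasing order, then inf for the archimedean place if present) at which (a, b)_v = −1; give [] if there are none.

Mod squares: a ≡ -10, b ≡ -24310. Check v ∈ {∞, 2, 3, 5, 7, 11, 13, 17}.
v=13: a=13^4·(≡10), b=13^3·(≡8) mod 13; (10|13)=+1, (8|13)=-1; (−1)^{4·3·6}·(+1)^3·(-1)^4 = +1.
v=2: v_2(a)=-11, v_2(b)=3; units ≡ 3, 5 (mod 8); ε·ε+αω+βω = 1·0+-11·1+3·1 ≡ 0  ⇒  (a,b)_2 = +1.
v=11: a=11^4·(≡5), b=11^1·(≡1) mod 11; (5|11)=+1, (1|11)=+1; (−1)^{4·1·5}·(+1)^1·(+1)^4 = +1.
v=7: a=7^-2·(≡2), b=7^-2·(≡2) mod 7; (2|7)=+1, (2|7)=+1; (−1)^{-2·-2·3}·(+1)^-2·(+1)^-2 = +1.
v=5: a=5^5·(≡2), b=5^-1·(≡3) mod 5; (2|5)=-1, (3|5)=-1; (−1)^{5·-1·2}·(-1)^-1·(-1)^5 = +1.
v=∞: -10 < 0 and -24310 < 0  ⇒  (a,b)_∞ = -1.
v=17: a=17^8·(≡14), b=17^3·(≡8) mod 17; (14|17)=-1, (8|17)=+1; (−1)^{8·3·8}·(-1)^3·(+1)^8 = -1.
v=3: a=3^-4·(≡2), b=3^0·(≡2) mod 3; (2|3)=-1, (2|3)=-1; (−1)^{-4·0·1}·(-1)^0·(-1)^-4 = +1.
Ram(-10, -24310) = {17, ∞}; no ℚ_17-point on the conic.

[17, inf]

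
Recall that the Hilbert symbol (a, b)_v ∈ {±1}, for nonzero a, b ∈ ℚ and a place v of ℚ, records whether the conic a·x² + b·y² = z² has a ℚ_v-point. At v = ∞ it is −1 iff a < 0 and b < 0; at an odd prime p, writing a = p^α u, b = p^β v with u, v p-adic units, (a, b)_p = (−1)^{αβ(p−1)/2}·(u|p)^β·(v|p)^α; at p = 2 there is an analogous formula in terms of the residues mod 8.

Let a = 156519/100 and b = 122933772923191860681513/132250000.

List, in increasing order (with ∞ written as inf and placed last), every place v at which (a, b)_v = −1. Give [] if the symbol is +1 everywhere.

[3, 17]

(a, b) ≡ (17391, 12617) mod (ℚ^×)²; places V = {2, 3, 5, 7, 11, 17, 23, 31, 37, ∞}.
(a,b)_2: α=-2, β=-4; u≡7, v≡1 (mod 8); ε(u)ε(v)=1·0, αω(v)=-2·0, βω(u)=-4·0; sum ≡ 0  ⇒  +1.
(a,b)_11: α=1, u≡6; β=5, v≡1 (mod 11); (6|11)=-1, (1|11)=+1; sign (−1)^1·-1^5·+1^1 = +1.
(a,b)_∞: sgn(17391)=+, sgn(12617)=+, so +1.
(a,b)_31: α=1, u≡26; β=3, v≡14 (mod 31); (26|31)=-1, (14|31)=+1; sign (−1)^1·-1^3·+1^1 = +1.
(a,b)_3: α=3, u≡1; β=6, v≡2 (mod 3); (1|3)=+1, (2|3)=-1; sign (−1)^0·+1^6·-1^3 = -1.
(a,b)_17: α=1, u≡12; β=2, v≡6 (mod 17); (12|17)=-1, (6|17)=-1; sign (−1)^0·-1^2·-1^1 = -1.
(a,b)_7: α=0, u≡3; β=4, v≡3 (mod 7); (3|7)=-1, (3|7)=-1; sign (−1)^0·-1^4·-1^0 = +1.
(a,b)_37: α=0, u≡16; β=3, v≡23 (mod 37); (16|37)=+1, (23|37)=-1; sign (−1)^0·+1^3·-1^0 = +1.
(a,b)_5: α=-2, u≡1; β=-6, v≡2 (mod 5); (1|5)=+1, (2|5)=-1; sign (−1)^0·+1^-6·-1^-2 = +1.
(a,b)_23: α=0, u≡12; β=-2, v≡18 (mod 23); (12|23)=+1, (18|23)=+1; sign (−1)^0·+1^-2·+1^0 = +1.
(17391, 12617 / ℚ) ramifies at {3, 17}: a division algebra.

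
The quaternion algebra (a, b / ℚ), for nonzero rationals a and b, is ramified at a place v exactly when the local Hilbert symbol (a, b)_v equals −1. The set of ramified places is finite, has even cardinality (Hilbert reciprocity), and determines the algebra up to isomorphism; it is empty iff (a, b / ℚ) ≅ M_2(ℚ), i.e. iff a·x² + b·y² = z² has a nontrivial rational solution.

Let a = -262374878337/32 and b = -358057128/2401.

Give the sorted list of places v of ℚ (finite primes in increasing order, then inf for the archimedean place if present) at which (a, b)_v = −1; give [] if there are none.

(a, b) ≡ (-66, -858) mod (ℚ^×)²; places V = {2, 3, 7, 11, 13, 17, 19, ∞}.
(a,b)_11: α=1, u≡3; β=1, v≡8 (mod 11); (3|11)=+1, (8|11)=-1; sign (−1)^1·+1^1·-1^1 = +1.
(a,b)_3: α=1, u≡2; β=1, v≡2 (mod 3); (2|3)=-1, (2|3)=-1; sign (−1)^1·-1^1·-1^1 = -1.
(a,b)_17: α=0, u≡15; β=2, v≡2 (mod 17); (15|17)=+1, (2|17)=+1; sign (−1)^0·+1^2·+1^0 = +1.
(a,b)_7: α=0, u≡4; β=-4, v≡5 (mod 7); (4|7)=+1, (5|7)=-1; sign (−1)^0·+1^-4·-1^0 = +1.
(a,b)_19: α=6, u≡8; β=2, v≡4 (mod 19); (8|19)=-1, (4|19)=+1; sign (−1)^0·-1^2·+1^6 = +1.
(a,b)_13: α=2, u≡12; β=1, v≡4 (mod 13); (12|13)=+1, (4|13)=+1; sign (−1)^0·+1^1·+1^2 = +1.
(a,b)_∞: sgn(-66)=−, sgn(-858)=−, so -1.
(a,b)_2: α=-5, β=3; u≡7, v≡3 (mod 8); ε(u)ε(v)=1·1, αω(v)=-5·1, βω(u)=3·0; sum ≡ 0  ⇒  +1.
(-66, -858 / ℚ) ramifies at {3, ∞}: a division algebra.

[3, inf]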